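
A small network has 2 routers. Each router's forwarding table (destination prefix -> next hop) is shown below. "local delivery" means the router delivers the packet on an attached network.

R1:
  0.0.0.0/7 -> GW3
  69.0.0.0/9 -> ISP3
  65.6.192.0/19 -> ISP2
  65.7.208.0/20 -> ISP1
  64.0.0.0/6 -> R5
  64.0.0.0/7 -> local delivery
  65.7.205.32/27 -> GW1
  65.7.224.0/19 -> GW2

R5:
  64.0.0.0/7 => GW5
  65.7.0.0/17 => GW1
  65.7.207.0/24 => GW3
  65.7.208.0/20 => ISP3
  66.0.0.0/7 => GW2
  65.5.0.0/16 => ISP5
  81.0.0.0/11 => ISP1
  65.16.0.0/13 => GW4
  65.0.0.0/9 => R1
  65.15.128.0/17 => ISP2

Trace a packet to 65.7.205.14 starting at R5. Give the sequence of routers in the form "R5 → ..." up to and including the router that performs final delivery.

At R5: longest match for 65.7.205.14 is 65.0.0.0/9 -> R1
At R1: longest match for 65.7.205.14 is 64.0.0.0/7 -> local delivery

R5 → R1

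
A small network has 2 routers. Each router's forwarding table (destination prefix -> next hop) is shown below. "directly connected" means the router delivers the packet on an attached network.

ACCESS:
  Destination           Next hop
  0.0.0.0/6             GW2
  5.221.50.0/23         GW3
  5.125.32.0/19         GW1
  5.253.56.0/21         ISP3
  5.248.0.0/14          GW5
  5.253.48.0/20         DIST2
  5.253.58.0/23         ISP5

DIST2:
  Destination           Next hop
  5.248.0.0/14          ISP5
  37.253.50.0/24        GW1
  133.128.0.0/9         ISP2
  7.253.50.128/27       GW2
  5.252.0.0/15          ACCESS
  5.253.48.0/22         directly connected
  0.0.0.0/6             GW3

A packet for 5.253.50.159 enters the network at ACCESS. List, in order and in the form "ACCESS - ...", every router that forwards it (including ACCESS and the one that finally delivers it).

ACCESS - DIST2

At ACCESS: longest match for 5.253.50.159 is 5.253.48.0/20 -> DIST2
At DIST2: longest match for 5.253.50.159 is 5.253.48.0/22 -> directly connected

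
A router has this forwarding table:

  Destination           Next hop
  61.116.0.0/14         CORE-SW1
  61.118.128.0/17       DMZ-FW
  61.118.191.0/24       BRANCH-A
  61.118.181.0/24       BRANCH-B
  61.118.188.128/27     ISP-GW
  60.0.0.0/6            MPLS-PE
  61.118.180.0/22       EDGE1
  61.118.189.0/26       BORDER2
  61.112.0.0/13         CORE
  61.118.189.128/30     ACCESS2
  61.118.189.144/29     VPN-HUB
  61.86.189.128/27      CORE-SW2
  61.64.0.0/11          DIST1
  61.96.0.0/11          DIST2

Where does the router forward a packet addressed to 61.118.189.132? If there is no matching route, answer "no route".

DMZ-FW

Routes whose prefix contains 61.118.189.132:
  60.0.0.0/6 (60.0.0.0 - 63.255.255.255) -> MPLS-PE
  61.96.0.0/11 (61.96.0.0 - 61.127.255.255) -> DIST2
  61.112.0.0/13 (61.112.0.0 - 61.119.255.255) -> CORE
  61.116.0.0/14 (61.116.0.0 - 61.119.255.255) -> CORE-SW1
  61.118.128.0/17 (61.118.128.0 - 61.118.255.255) -> DMZ-FW
More-specific entries that do NOT match:
  61.118.189.128/30 (61.118.189.128 - 61.118.189.131) does not contain 61.118.189.132
  61.118.189.144/29 (61.118.189.144 - 61.118.189.151) does not contain 61.118.189.132
  61.118.188.128/27 (61.118.188.128 - 61.118.188.159) does not contain 61.118.189.132
  61.86.189.128/27 (61.86.189.128 - 61.86.189.159) does not contain 61.118.189.132
  61.118.189.0/26 (61.118.189.0 - 61.118.189.63) does not contain 61.118.189.132
  61.118.191.0/24 (61.118.191.0 - 61.118.191.255) does not contain 61.118.189.132
  61.118.181.0/24 (61.118.181.0 - 61.118.181.255) does not contain 61.118.189.132
  61.118.180.0/22 (61.118.180.0 - 61.118.183.255) does not contain 61.118.189.132
Longest matching prefix is /17 -> next hop DMZ-FW.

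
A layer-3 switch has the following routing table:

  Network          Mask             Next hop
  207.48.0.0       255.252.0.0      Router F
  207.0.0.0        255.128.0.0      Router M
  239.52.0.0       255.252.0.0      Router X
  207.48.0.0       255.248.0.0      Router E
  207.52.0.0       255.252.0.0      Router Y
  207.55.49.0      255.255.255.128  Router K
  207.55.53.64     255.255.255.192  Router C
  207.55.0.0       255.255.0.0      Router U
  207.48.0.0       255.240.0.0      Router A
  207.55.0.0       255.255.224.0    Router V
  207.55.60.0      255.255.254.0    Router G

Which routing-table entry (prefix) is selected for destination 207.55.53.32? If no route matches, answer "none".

Entries matching 207.55.53.32:
  207.0.0.0/9 (207.0.0.0 - 207.127.255.255)
  207.48.0.0/12 (207.48.0.0 - 207.63.255.255)
  207.48.0.0/13 (207.48.0.0 - 207.55.255.255)
  207.52.0.0/14 (207.52.0.0 - 207.55.255.255)
  207.55.0.0/16 (207.55.0.0 - 207.55.255.255)
Most specific is 207.55.0.0/16.

207.55.0.0/16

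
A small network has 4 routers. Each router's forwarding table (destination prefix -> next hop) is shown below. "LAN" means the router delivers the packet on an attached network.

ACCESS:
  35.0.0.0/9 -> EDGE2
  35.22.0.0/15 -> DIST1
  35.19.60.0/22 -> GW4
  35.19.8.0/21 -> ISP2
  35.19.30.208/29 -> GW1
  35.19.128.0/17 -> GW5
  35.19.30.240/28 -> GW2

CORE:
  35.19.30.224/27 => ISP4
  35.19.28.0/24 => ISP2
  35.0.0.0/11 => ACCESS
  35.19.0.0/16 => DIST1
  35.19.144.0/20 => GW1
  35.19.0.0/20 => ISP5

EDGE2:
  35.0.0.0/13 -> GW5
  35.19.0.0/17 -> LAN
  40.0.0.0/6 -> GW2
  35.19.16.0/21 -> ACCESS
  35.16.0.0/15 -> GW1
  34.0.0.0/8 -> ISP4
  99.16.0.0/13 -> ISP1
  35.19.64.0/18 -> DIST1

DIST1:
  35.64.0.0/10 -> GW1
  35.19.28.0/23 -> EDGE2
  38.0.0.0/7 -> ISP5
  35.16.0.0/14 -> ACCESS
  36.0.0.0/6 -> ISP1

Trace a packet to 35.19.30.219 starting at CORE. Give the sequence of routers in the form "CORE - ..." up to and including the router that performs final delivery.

At CORE: longest match for 35.19.30.219 is 35.19.0.0/16 -> DIST1
At DIST1: longest match for 35.19.30.219 is 35.16.0.0/14 -> ACCESS
At ACCESS: longest match for 35.19.30.219 is 35.0.0.0/9 -> EDGE2
At EDGE2: longest match for 35.19.30.219 is 35.19.0.0/17 -> LAN

CORE - DIST1 - ACCESS - EDGE2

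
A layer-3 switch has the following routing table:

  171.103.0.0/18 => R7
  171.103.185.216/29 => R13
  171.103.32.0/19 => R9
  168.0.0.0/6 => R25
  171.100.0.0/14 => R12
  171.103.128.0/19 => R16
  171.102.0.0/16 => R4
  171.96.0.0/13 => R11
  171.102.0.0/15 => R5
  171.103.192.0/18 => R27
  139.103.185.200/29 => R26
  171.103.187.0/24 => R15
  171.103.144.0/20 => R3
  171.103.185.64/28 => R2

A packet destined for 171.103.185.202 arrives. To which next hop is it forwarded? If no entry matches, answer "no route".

Routes whose prefix contains 171.103.185.202:
  168.0.0.0/6 (168.0.0.0 - 171.255.255.255) -> R25
  171.96.0.0/13 (171.96.0.0 - 171.103.255.255) -> R11
  171.100.0.0/14 (171.100.0.0 - 171.103.255.255) -> R12
  171.102.0.0/15 (171.102.0.0 - 171.103.255.255) -> R5
More-specific entries that do NOT match:
  171.103.185.216/29 (171.103.185.216 - 171.103.185.223) does not contain 171.103.185.202
  139.103.185.200/29 (139.103.185.200 - 139.103.185.207) does not contain 171.103.185.202
  171.103.185.64/28 (171.103.185.64 - 171.103.185.79) does not contain 171.103.185.202
  171.103.187.0/24 (171.103.187.0 - 171.103.187.255) does not contain 171.103.185.202
  171.103.144.0/20 (171.103.144.0 - 171.103.159.255) does not contain 171.103.185.202
  171.103.32.0/19 (171.103.32.0 - 171.103.63.255) does not contain 171.103.185.202
  171.103.128.0/19 (171.103.128.0 - 171.103.159.255) does not contain 171.103.185.202
  171.103.0.0/18 (171.103.0.0 - 171.103.63.255) does not contain 171.103.185.202
  171.103.192.0/18 (171.103.192.0 - 171.103.255.255) does not contain 171.103.185.202
  171.102.0.0/16 (171.102.0.0 - 171.102.255.255) does not contain 171.103.185.202
Longest matching prefix is /15 -> next hop R5.

R5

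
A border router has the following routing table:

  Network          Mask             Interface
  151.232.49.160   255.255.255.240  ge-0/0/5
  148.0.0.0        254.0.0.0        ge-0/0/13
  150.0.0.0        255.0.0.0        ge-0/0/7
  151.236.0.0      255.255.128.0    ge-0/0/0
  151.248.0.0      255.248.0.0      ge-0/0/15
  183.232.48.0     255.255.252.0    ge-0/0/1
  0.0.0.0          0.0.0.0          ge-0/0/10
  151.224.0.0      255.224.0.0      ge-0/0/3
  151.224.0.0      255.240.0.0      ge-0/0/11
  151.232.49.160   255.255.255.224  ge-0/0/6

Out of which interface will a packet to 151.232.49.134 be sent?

ge-0/0/11

Routes whose prefix contains 151.232.49.134:
  0.0.0.0/0 (default, matches everything) -> ge-0/0/10
  151.224.0.0/11 (151.224.0.0 - 151.255.255.255) -> ge-0/0/3
  151.224.0.0/12 (151.224.0.0 - 151.239.255.255) -> ge-0/0/11
More-specific entries that do NOT match:
  151.232.49.160/28 (151.232.49.160 - 151.232.49.175) does not contain 151.232.49.134
  151.232.49.160/27 (151.232.49.160 - 151.232.49.191) does not contain 151.232.49.134
  183.232.48.0/22 (183.232.48.0 - 183.232.51.255) does not contain 151.232.49.134
  151.236.0.0/17 (151.236.0.0 - 151.236.127.255) does not contain 151.232.49.134
  151.248.0.0/13 (151.248.0.0 - 151.255.255.255) does not contain 151.232.49.134
Longest matching prefix is /12 -> interface ge-0/0/11.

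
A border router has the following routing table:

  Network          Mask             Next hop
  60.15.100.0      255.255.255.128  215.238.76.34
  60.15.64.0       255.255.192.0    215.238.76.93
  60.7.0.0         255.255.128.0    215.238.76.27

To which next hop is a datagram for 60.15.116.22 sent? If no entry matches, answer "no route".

215.238.76.93

Routes whose prefix contains 60.15.116.22:
  60.15.64.0/18 (60.15.64.0 - 60.15.127.255) -> 215.238.76.93
More-specific entries that do NOT match:
  60.15.100.0/25 (60.15.100.0 - 60.15.100.127) does not contain 60.15.116.22
Longest matching prefix is /18 -> next hop 215.238.76.93.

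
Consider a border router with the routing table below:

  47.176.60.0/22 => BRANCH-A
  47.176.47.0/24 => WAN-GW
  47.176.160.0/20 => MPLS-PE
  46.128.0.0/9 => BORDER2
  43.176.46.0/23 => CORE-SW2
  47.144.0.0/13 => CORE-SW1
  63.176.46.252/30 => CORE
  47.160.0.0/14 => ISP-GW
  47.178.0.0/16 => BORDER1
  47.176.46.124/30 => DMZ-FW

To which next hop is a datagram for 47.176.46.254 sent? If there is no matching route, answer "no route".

No entry's prefix contains 47.176.46.254; there is no default route.

no route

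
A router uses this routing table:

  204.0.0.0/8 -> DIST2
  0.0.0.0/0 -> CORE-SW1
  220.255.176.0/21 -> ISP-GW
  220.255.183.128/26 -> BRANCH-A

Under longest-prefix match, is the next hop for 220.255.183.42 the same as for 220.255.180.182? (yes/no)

yes

220.255.183.42: longest match 220.255.176.0/21 -> ISP-GW
220.255.180.182: longest match 220.255.176.0/21 -> ISP-GW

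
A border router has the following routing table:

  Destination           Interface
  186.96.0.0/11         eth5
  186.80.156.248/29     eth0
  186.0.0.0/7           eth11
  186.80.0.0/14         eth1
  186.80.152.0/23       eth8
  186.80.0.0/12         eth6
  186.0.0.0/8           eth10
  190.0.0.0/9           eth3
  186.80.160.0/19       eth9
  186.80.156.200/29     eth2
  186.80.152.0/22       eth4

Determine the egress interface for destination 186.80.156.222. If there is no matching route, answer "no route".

Routes whose prefix contains 186.80.156.222:
  186.0.0.0/7 (186.0.0.0 - 187.255.255.255) -> eth11
  186.0.0.0/8 (186.0.0.0 - 186.255.255.255) -> eth10
  186.80.0.0/12 (186.80.0.0 - 186.95.255.255) -> eth6
  186.80.0.0/14 (186.80.0.0 - 186.83.255.255) -> eth1
More-specific entries that do NOT match:
  186.80.156.248/29 (186.80.156.248 - 186.80.156.255) does not contain 186.80.156.222
  186.80.156.200/29 (186.80.156.200 - 186.80.156.207) does not contain 186.80.156.222
  186.80.152.0/23 (186.80.152.0 - 186.80.153.255) does not contain 186.80.156.222
  186.80.152.0/22 (186.80.152.0 - 186.80.155.255) does not contain 186.80.156.222
  186.80.160.0/19 (186.80.160.0 - 186.80.191.255) does not contain 186.80.156.222
Longest matching prefix is /14 -> interface eth1.

eth1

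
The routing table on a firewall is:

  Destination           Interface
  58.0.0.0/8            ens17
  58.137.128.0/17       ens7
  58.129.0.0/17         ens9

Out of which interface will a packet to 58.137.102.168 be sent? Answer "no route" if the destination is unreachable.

ens17

Routes whose prefix contains 58.137.102.168:
  58.0.0.0/8 (58.0.0.0 - 58.255.255.255) -> ens17
More-specific entries that do NOT match:
  58.137.128.0/17 (58.137.128.0 - 58.137.255.255) does not contain 58.137.102.168
  58.129.0.0/17 (58.129.0.0 - 58.129.127.255) does not contain 58.137.102.168
Longest matching prefix is /8 -> interface ens17.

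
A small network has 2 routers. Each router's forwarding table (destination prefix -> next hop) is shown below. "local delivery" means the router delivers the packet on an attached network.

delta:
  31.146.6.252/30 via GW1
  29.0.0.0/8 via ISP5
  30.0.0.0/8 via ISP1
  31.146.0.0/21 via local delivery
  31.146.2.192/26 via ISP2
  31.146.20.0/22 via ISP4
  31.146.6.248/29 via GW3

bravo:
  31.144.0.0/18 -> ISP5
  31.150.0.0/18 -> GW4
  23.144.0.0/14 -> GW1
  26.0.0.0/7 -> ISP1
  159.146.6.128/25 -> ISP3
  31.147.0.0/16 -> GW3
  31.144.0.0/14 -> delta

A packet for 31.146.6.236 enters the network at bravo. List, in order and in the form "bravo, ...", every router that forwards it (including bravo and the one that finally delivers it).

At bravo: longest match for 31.146.6.236 is 31.144.0.0/14 -> delta
At delta: longest match for 31.146.6.236 is 31.146.0.0/21 -> local delivery

bravo, delta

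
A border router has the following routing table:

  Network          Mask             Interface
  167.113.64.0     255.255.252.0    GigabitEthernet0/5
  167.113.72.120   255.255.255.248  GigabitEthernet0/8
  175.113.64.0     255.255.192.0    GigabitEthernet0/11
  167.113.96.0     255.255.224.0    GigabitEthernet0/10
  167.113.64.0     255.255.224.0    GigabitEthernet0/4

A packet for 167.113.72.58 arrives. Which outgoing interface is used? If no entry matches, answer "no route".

GigabitEthernet0/4

Routes whose prefix contains 167.113.72.58:
  167.113.64.0/19 (167.113.64.0 - 167.113.95.255) -> GigabitEthernet0/4
More-specific entries that do NOT match:
  167.113.72.120/29 (167.113.72.120 - 167.113.72.127) does not contain 167.113.72.58
  167.113.64.0/22 (167.113.64.0 - 167.113.67.255) does not contain 167.113.72.58
Longest matching prefix is /19 -> interface GigabitEthernet0/4.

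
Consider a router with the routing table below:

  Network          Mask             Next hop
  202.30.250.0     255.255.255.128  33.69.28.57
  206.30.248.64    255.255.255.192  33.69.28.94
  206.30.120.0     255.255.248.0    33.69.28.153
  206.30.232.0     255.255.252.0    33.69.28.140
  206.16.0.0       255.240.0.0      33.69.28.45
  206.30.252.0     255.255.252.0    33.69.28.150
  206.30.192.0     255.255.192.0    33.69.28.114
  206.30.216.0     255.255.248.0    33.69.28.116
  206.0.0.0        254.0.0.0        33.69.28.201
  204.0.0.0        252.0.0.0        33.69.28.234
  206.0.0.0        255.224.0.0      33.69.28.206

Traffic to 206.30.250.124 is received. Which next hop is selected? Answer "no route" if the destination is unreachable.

Routes whose prefix contains 206.30.250.124:
  204.0.0.0/6 (204.0.0.0 - 207.255.255.255) -> 33.69.28.234
  206.0.0.0/7 (206.0.0.0 - 207.255.255.255) -> 33.69.28.201
  206.0.0.0/11 (206.0.0.0 - 206.31.255.255) -> 33.69.28.206
  206.16.0.0/12 (206.16.0.0 - 206.31.255.255) -> 33.69.28.45
  206.30.192.0/18 (206.30.192.0 - 206.30.255.255) -> 33.69.28.114
More-specific entries that do NOT match:
  206.30.248.64/26 (206.30.248.64 - 206.30.248.127) does not contain 206.30.250.124
  202.30.250.0/25 (202.30.250.0 - 202.30.250.127) does not contain 206.30.250.124
  206.30.232.0/22 (206.30.232.0 - 206.30.235.255) does not contain 206.30.250.124
  206.30.252.0/22 (206.30.252.0 - 206.30.255.255) does not contain 206.30.250.124
  206.30.120.0/21 (206.30.120.0 - 206.30.127.255) does not contain 206.30.250.124
  206.30.216.0/21 (206.30.216.0 - 206.30.223.255) does not contain 206.30.250.124
Longest matching prefix is /18 -> next hop 33.69.28.114.

33.69.28.114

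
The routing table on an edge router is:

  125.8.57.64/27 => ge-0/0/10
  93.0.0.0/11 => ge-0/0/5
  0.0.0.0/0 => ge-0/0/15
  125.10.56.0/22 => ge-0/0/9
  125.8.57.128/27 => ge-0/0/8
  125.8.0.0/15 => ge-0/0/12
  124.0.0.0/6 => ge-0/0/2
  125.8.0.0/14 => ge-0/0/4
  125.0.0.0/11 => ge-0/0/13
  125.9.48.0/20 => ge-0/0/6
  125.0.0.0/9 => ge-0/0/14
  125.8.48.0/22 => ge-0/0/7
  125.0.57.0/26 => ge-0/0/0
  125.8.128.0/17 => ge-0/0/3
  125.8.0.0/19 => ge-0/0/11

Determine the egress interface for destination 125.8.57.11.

Routes whose prefix contains 125.8.57.11:
  0.0.0.0/0 (default, matches everything) -> ge-0/0/15
  124.0.0.0/6 (124.0.0.0 - 127.255.255.255) -> ge-0/0/2
  125.0.0.0/9 (125.0.0.0 - 125.127.255.255) -> ge-0/0/14
  125.0.0.0/11 (125.0.0.0 - 125.31.255.255) -> ge-0/0/13
  125.8.0.0/14 (125.8.0.0 - 125.11.255.255) -> ge-0/0/4
  125.8.0.0/15 (125.8.0.0 - 125.9.255.255) -> ge-0/0/12
More-specific entries that do NOT match:
  125.8.57.64/27 (125.8.57.64 - 125.8.57.95) does not contain 125.8.57.11
  125.8.57.128/27 (125.8.57.128 - 125.8.57.159) does not contain 125.8.57.11
  125.0.57.0/26 (125.0.57.0 - 125.0.57.63) does not contain 125.8.57.11
  125.10.56.0/22 (125.10.56.0 - 125.10.59.255) does not contain 125.8.57.11
  125.8.48.0/22 (125.8.48.0 - 125.8.51.255) does not contain 125.8.57.11
  125.9.48.0/20 (125.9.48.0 - 125.9.63.255) does not contain 125.8.57.11
  125.8.0.0/19 (125.8.0.0 - 125.8.31.255) does not contain 125.8.57.11
  125.8.128.0/17 (125.8.128.0 - 125.8.255.255) does not contain 125.8.57.11
Longest matching prefix is /15 -> interface ge-0/0/12.

ge-0/0/12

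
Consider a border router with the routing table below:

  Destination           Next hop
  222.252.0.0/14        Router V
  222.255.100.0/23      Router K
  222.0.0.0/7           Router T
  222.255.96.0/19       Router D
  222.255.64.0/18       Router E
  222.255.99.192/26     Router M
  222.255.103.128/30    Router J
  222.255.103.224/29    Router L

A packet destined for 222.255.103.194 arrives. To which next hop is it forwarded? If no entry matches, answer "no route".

Routes whose prefix contains 222.255.103.194:
  222.0.0.0/7 (222.0.0.0 - 223.255.255.255) -> Router T
  222.252.0.0/14 (222.252.0.0 - 222.255.255.255) -> Router V
  222.255.64.0/18 (222.255.64.0 - 222.255.127.255) -> Router E
  222.255.96.0/19 (222.255.96.0 - 222.255.127.255) -> Router D
More-specific entries that do NOT match:
  222.255.103.128/30 (222.255.103.128 - 222.255.103.131) does not contain 222.255.103.194
  222.255.103.224/29 (222.255.103.224 - 222.255.103.231) does not contain 222.255.103.194
  222.255.99.192/26 (222.255.99.192 - 222.255.99.255) does not contain 222.255.103.194
  222.255.100.0/23 (222.255.100.0 - 222.255.101.255) does not contain 222.255.103.194
Longest matching prefix is /19 -> next hop Router D.

Router D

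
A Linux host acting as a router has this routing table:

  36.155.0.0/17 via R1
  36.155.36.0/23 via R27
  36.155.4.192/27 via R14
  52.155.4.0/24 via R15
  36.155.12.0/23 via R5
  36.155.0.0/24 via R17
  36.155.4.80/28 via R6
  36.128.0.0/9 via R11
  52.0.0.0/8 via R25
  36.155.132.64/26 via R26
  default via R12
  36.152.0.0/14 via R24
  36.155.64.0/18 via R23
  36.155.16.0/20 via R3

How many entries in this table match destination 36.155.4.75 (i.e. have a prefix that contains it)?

4

Prefixes containing 36.155.4.75:
  0.0.0.0/0 (default, matches everything)
  36.128.0.0/9 (36.128.0.0 - 36.255.255.255)
  36.152.0.0/14 (36.152.0.0 - 36.155.255.255)
  36.155.0.0/17 (36.155.0.0 - 36.155.127.255)
Total matching entries: 4.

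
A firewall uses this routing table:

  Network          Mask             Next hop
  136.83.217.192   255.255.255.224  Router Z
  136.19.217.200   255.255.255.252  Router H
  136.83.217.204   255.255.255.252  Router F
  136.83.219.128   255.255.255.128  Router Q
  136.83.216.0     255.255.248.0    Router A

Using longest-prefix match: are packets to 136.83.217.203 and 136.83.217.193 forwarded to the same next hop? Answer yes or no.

136.83.217.203: longest match 136.83.217.192/27 -> Router Z
136.83.217.193: longest match 136.83.217.192/27 -> Router Z

yes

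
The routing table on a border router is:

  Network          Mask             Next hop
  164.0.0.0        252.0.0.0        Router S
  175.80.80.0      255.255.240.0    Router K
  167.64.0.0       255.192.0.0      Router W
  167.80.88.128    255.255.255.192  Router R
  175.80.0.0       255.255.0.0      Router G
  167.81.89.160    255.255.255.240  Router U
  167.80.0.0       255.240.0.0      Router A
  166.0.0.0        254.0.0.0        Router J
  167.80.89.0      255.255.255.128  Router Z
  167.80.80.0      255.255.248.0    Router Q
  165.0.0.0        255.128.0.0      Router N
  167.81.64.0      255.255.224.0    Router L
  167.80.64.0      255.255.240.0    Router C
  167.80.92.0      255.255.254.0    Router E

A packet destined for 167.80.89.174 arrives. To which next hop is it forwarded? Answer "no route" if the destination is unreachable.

Routes whose prefix contains 167.80.89.174:
  164.0.0.0/6 (164.0.0.0 - 167.255.255.255) -> Router S
  166.0.0.0/7 (166.0.0.0 - 167.255.255.255) -> Router J
  167.64.0.0/10 (167.64.0.0 - 167.127.255.255) -> Router W
  167.80.0.0/12 (167.80.0.0 - 167.95.255.255) -> Router A
More-specific entries that do NOT match:
  167.81.89.160/28 (167.81.89.160 - 167.81.89.175) does not contain 167.80.89.174
  167.80.88.128/26 (167.80.88.128 - 167.80.88.191) does not contain 167.80.89.174
  167.80.89.0/25 (167.80.89.0 - 167.80.89.127) does not contain 167.80.89.174
  167.80.92.0/23 (167.80.92.0 - 167.80.93.255) does not contain 167.80.89.174
  167.80.80.0/21 (167.80.80.0 - 167.80.87.255) does not contain 167.80.89.174
  175.80.80.0/20 (175.80.80.0 - 175.80.95.255) does not contain 167.80.89.174
  167.80.64.0/20 (167.80.64.0 - 167.80.79.255) does not contain 167.80.89.174
  167.81.64.0/19 (167.81.64.0 - 167.81.95.255) does not contain 167.80.89.174
  175.80.0.0/16 (175.80.0.0 - 175.80.255.255) does not contain 167.80.89.174
Longest matching prefix is /12 -> next hop Router A.

Router A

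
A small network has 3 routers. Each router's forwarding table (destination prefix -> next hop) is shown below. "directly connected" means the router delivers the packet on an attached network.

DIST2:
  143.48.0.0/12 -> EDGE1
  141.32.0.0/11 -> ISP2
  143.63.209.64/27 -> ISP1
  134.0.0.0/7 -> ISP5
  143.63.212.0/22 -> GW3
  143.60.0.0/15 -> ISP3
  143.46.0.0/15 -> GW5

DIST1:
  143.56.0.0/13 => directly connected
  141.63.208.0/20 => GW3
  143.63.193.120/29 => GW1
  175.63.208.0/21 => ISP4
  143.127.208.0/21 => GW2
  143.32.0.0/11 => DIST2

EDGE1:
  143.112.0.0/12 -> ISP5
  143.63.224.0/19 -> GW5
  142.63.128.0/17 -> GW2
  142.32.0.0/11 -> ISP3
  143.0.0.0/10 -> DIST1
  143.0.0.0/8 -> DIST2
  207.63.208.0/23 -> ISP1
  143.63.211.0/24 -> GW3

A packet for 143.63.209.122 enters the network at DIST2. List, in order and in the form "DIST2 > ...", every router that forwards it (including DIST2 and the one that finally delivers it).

DIST2 > EDGE1 > DIST1

At DIST2: longest match for 143.63.209.122 is 143.48.0.0/12 -> EDGE1
At EDGE1: longest match for 143.63.209.122 is 143.0.0.0/10 -> DIST1
At DIST1: longest match for 143.63.209.122 is 143.56.0.0/13 -> directly connected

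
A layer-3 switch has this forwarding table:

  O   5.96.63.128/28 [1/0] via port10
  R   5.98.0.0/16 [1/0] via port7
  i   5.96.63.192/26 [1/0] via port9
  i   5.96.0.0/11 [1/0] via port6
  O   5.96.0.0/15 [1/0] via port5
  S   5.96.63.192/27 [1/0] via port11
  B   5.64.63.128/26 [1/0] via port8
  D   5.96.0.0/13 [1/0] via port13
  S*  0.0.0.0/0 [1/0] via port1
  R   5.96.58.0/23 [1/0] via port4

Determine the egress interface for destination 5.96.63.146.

port5

Routes whose prefix contains 5.96.63.146:
  0.0.0.0/0 (default, matches everything) -> port1
  5.96.0.0/11 (5.96.0.0 - 5.127.255.255) -> port6
  5.96.0.0/13 (5.96.0.0 - 5.103.255.255) -> port13
  5.96.0.0/15 (5.96.0.0 - 5.97.255.255) -> port5
More-specific entries that do NOT match:
  5.96.63.128/28 (5.96.63.128 - 5.96.63.143) does not contain 5.96.63.146
  5.96.63.192/27 (5.96.63.192 - 5.96.63.223) does not contain 5.96.63.146
  5.96.63.192/26 (5.96.63.192 - 5.96.63.255) does not contain 5.96.63.146
  5.64.63.128/26 (5.64.63.128 - 5.64.63.191) does not contain 5.96.63.146
  5.96.58.0/23 (5.96.58.0 - 5.96.59.255) does not contain 5.96.63.146
  5.98.0.0/16 (5.98.0.0 - 5.98.255.255) does not contain 5.96.63.146
Longest matching prefix is /15 -> interface port5.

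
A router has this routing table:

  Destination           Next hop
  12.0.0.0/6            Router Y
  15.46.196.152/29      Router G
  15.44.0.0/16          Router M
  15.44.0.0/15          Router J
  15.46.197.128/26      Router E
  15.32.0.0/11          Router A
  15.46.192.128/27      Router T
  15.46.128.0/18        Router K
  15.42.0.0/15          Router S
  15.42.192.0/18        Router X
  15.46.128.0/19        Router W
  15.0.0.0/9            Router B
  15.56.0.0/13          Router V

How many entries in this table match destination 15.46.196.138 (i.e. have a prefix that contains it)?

Prefixes containing 15.46.196.138:
  12.0.0.0/6 (12.0.0.0 - 15.255.255.255)
  15.0.0.0/9 (15.0.0.0 - 15.127.255.255)
  15.32.0.0/11 (15.32.0.0 - 15.63.255.255)
Total matching entries: 3.

3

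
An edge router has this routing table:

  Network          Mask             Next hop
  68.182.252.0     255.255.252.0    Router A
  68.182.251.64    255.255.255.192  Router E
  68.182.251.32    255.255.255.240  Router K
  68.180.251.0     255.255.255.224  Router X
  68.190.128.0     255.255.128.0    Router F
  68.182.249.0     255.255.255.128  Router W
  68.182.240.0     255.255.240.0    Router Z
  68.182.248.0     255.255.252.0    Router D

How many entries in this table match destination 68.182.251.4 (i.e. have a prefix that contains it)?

2

Prefixes containing 68.182.251.4:
  68.182.240.0/20 (68.182.240.0 - 68.182.255.255)
  68.182.248.0/22 (68.182.248.0 - 68.182.251.255)
Total matching entries: 2.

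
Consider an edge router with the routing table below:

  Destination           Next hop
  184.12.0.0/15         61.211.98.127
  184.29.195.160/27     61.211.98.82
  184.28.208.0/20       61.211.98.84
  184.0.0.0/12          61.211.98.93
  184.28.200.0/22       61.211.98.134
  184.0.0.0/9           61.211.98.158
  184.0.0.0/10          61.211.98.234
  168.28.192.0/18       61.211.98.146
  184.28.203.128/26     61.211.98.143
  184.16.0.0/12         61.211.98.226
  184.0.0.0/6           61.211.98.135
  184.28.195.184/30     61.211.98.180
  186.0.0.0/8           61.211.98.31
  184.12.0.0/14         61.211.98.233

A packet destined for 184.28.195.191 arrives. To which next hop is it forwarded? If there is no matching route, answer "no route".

61.211.98.226

Routes whose prefix contains 184.28.195.191:
  184.0.0.0/6 (184.0.0.0 - 187.255.255.255) -> 61.211.98.135
  184.0.0.0/9 (184.0.0.0 - 184.127.255.255) -> 61.211.98.158
  184.0.0.0/10 (184.0.0.0 - 184.63.255.255) -> 61.211.98.234
  184.16.0.0/12 (184.16.0.0 - 184.31.255.255) -> 61.211.98.226
More-specific entries that do NOT match:
  184.28.195.184/30 (184.28.195.184 - 184.28.195.187) does not contain 184.28.195.191
  184.29.195.160/27 (184.29.195.160 - 184.29.195.191) does not contain 184.28.195.191
  184.28.203.128/26 (184.28.203.128 - 184.28.203.191) does not contain 184.28.195.191
  184.28.200.0/22 (184.28.200.0 - 184.28.203.255) does not contain 184.28.195.191
  184.28.208.0/20 (184.28.208.0 - 184.28.223.255) does not contain 184.28.195.191
  168.28.192.0/18 (168.28.192.0 - 168.28.255.255) does not contain 184.28.195.191
  184.12.0.0/15 (184.12.0.0 - 184.13.255.255) does not contain 184.28.195.191
  184.12.0.0/14 (184.12.0.0 - 184.15.255.255) does not contain 184.28.195.191
Longest matching prefix is /12 -> next hop 61.211.98.226.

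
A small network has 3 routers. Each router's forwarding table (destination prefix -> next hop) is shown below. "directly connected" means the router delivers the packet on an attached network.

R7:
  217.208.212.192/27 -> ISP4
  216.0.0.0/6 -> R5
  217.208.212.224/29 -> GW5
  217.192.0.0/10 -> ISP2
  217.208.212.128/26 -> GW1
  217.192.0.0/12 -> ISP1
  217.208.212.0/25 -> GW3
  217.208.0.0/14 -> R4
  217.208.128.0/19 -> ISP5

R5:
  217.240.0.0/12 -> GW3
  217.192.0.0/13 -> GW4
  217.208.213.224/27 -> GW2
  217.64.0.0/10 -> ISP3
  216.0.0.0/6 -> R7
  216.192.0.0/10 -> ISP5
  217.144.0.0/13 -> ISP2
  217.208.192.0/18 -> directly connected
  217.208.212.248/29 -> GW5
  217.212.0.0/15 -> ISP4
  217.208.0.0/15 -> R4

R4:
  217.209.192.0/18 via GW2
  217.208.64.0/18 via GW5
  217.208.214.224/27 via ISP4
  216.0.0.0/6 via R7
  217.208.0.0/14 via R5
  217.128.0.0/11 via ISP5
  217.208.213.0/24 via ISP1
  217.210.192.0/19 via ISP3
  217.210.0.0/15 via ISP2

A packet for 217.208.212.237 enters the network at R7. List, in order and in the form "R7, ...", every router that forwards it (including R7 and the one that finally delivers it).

At R7: longest match for 217.208.212.237 is 217.208.0.0/14 -> R4
At R4: longest match for 217.208.212.237 is 217.208.0.0/14 -> R5
At R5: longest match for 217.208.212.237 is 217.208.192.0/18 -> directly connected

R7, R4, R5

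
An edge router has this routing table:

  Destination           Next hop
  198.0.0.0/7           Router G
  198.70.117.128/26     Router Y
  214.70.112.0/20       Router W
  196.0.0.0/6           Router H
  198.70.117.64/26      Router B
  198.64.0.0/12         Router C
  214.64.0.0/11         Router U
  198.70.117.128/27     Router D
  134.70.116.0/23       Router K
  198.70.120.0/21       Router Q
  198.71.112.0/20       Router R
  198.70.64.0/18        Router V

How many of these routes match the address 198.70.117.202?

Prefixes containing 198.70.117.202:
  196.0.0.0/6 (196.0.0.0 - 199.255.255.255)
  198.0.0.0/7 (198.0.0.0 - 199.255.255.255)
  198.64.0.0/12 (198.64.0.0 - 198.79.255.255)
  198.70.64.0/18 (198.70.64.0 - 198.70.127.255)
Total matching entries: 4.

4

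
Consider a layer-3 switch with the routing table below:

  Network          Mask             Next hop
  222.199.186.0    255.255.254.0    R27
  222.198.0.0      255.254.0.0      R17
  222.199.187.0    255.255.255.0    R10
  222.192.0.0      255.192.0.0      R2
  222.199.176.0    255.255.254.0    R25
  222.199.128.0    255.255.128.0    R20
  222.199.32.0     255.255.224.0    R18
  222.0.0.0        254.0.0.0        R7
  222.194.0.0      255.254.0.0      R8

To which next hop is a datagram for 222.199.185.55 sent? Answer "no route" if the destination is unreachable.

Routes whose prefix contains 222.199.185.55:
  222.0.0.0/7 (222.0.0.0 - 223.255.255.255) -> R7
  222.192.0.0/10 (222.192.0.0 - 222.255.255.255) -> R2
  222.198.0.0/15 (222.198.0.0 - 222.199.255.255) -> R17
  222.199.128.0/17 (222.199.128.0 - 222.199.255.255) -> R20
More-specific entries that do NOT match:
  222.199.187.0/24 (222.199.187.0 - 222.199.187.255) does not contain 222.199.185.55
  222.199.186.0/23 (222.199.186.0 - 222.199.187.255) does not contain 222.199.185.55
  222.199.176.0/23 (222.199.176.0 - 222.199.177.255) does not contain 222.199.185.55
  222.199.32.0/19 (222.199.32.0 - 222.199.63.255) does not contain 222.199.185.55
Longest matching prefix is /17 -> next hop R20.

R20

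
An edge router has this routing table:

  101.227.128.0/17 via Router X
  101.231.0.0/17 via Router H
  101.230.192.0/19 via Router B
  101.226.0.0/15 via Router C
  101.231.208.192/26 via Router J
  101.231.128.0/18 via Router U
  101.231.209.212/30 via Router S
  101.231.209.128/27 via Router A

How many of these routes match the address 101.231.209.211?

0

No listed prefix contains 101.231.209.211.
Total matching entries: 0.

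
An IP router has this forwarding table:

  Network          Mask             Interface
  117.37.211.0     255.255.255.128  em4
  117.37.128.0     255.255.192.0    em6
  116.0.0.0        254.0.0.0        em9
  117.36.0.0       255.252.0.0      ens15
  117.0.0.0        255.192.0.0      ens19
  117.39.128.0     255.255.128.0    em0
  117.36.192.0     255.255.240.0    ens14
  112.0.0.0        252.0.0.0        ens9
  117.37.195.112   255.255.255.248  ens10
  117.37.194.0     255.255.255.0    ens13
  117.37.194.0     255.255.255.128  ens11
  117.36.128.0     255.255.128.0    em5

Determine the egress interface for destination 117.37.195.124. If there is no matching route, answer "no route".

Routes whose prefix contains 117.37.195.124:
  116.0.0.0/7 (116.0.0.0 - 117.255.255.255) -> em9
  117.0.0.0/10 (117.0.0.0 - 117.63.255.255) -> ens19
  117.36.0.0/14 (117.36.0.0 - 117.39.255.255) -> ens15
More-specific entries that do NOT match:
  117.37.195.112/29 (117.37.195.112 - 117.37.195.119) does not contain 117.37.195.124
  117.37.211.0/25 (117.37.211.0 - 117.37.211.127) does not contain 117.37.195.124
  117.37.194.0/25 (117.37.194.0 - 117.37.194.127) does not contain 117.37.195.124
  117.37.194.0/24 (117.37.194.0 - 117.37.194.255) does not contain 117.37.195.124
  117.36.192.0/20 (117.36.192.0 - 117.36.207.255) does not contain 117.37.195.124
  117.37.128.0/18 (117.37.128.0 - 117.37.191.255) does not contain 117.37.195.124
  117.39.128.0/17 (117.39.128.0 - 117.39.255.255) does not contain 117.37.195.124
  117.36.128.0/17 (117.36.128.0 - 117.36.255.255) does not contain 117.37.195.124
Longest matching prefix is /14 -> interface ens15.

ens15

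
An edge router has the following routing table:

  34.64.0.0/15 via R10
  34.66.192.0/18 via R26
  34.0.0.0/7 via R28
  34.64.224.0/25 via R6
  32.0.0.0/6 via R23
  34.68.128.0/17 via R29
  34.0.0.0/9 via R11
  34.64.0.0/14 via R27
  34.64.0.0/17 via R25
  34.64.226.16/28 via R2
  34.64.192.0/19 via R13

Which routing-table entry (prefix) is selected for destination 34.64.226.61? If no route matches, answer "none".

Entries matching 34.64.226.61:
  32.0.0.0/6 (32.0.0.0 - 35.255.255.255)
  34.0.0.0/7 (34.0.0.0 - 35.255.255.255)
  34.0.0.0/9 (34.0.0.0 - 34.127.255.255)
  34.64.0.0/14 (34.64.0.0 - 34.67.255.255)
  34.64.0.0/15 (34.64.0.0 - 34.65.255.255)
Most specific is 34.64.0.0/15.

34.64.0.0/15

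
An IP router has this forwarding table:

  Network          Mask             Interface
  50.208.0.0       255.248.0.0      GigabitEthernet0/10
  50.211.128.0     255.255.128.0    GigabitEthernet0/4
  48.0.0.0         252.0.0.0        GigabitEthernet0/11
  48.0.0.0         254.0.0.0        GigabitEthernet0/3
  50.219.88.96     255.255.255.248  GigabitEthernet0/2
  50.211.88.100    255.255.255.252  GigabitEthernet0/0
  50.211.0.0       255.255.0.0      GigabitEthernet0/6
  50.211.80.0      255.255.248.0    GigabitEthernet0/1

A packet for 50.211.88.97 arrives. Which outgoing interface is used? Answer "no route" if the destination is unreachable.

Routes whose prefix contains 50.211.88.97:
  48.0.0.0/6 (48.0.0.0 - 51.255.255.255) -> GigabitEthernet0/11
  50.208.0.0/13 (50.208.0.0 - 50.215.255.255) -> GigabitEthernet0/10
  50.211.0.0/16 (50.211.0.0 - 50.211.255.255) -> GigabitEthernet0/6
More-specific entries that do NOT match:
  50.211.88.100/30 (50.211.88.100 - 50.211.88.103) does not contain 50.211.88.97
  50.219.88.96/29 (50.219.88.96 - 50.219.88.103) does not contain 50.211.88.97
  50.211.80.0/21 (50.211.80.0 - 50.211.87.255) does not contain 50.211.88.97
  50.211.128.0/17 (50.211.128.0 - 50.211.255.255) does not contain 50.211.88.97
Longest matching prefix is /16 -> interface GigabitEthernet0/6.

GigabitEthernet0/6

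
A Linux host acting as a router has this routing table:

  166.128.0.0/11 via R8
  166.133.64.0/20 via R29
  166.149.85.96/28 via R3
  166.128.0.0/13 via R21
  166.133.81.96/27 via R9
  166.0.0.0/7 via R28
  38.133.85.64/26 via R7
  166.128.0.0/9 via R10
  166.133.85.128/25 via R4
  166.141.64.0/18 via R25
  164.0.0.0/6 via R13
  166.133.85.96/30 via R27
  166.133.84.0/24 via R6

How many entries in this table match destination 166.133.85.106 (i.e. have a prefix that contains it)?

Prefixes containing 166.133.85.106:
  164.0.0.0/6 (164.0.0.0 - 167.255.255.255)
  166.0.0.0/7 (166.0.0.0 - 167.255.255.255)
  166.128.0.0/9 (166.128.0.0 - 166.255.255.255)
  166.128.0.0/11 (166.128.0.0 - 166.159.255.255)
  166.128.0.0/13 (166.128.0.0 - 166.135.255.255)
Total matching entries: 5.

5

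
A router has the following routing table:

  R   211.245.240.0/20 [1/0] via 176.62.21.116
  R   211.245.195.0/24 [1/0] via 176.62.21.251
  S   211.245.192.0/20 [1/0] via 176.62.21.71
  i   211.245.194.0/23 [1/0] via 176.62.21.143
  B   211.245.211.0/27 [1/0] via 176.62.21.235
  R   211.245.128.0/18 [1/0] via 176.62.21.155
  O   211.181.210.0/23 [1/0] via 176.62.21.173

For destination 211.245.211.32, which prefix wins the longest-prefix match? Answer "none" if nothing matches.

none

211.245.211.32 is outside every listed prefix and there is no default route.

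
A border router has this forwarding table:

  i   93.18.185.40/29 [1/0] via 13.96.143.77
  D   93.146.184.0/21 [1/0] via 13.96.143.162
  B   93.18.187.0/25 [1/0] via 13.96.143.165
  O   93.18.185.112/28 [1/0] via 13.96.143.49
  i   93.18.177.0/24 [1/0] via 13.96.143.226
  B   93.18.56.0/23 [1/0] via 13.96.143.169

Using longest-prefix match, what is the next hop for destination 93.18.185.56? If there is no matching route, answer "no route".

No entry's prefix contains 93.18.185.56; there is no default route.

no route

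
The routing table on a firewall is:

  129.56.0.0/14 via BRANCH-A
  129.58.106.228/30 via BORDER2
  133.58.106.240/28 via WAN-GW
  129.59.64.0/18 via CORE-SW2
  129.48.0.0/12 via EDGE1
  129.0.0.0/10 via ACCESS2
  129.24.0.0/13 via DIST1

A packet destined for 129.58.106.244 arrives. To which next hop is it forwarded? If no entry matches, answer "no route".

Routes whose prefix contains 129.58.106.244:
  129.0.0.0/10 (129.0.0.0 - 129.63.255.255) -> ACCESS2
  129.48.0.0/12 (129.48.0.0 - 129.63.255.255) -> EDGE1
  129.56.0.0/14 (129.56.0.0 - 129.59.255.255) -> BRANCH-A
More-specific entries that do NOT match:
  129.58.106.228/30 (129.58.106.228 - 129.58.106.231) does not contain 129.58.106.244
  133.58.106.240/28 (133.58.106.240 - 133.58.106.255) does not contain 129.58.106.244
  129.59.64.0/18 (129.59.64.0 - 129.59.127.255) does not contain 129.58.106.244
Longest matching prefix is /14 -> next hop BRANCH-A.

BRANCH-A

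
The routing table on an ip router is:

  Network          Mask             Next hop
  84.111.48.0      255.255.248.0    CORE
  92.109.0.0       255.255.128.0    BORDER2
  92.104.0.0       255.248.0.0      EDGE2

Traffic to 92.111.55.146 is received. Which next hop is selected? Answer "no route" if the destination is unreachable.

EDGE2

Routes whose prefix contains 92.111.55.146:
  92.104.0.0/13 (92.104.0.0 - 92.111.255.255) -> EDGE2
More-specific entries that do NOT match:
  84.111.48.0/21 (84.111.48.0 - 84.111.55.255) does not contain 92.111.55.146
  92.109.0.0/17 (92.109.0.0 - 92.109.127.255) does not contain 92.111.55.146
Longest matching prefix is /13 -> next hop EDGE2.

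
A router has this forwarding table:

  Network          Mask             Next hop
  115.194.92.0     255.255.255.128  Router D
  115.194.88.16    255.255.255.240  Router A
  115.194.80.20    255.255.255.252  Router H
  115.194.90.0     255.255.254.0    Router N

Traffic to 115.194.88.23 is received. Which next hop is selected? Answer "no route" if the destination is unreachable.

Routes whose prefix contains 115.194.88.23:
  115.194.88.16/28 (115.194.88.16 - 115.194.88.31) -> Router A
More-specific entries that do NOT match:
  115.194.80.20/30 (115.194.80.20 - 115.194.80.23) does not contain 115.194.88.23
Longest matching prefix is /28 -> next hop Router A.

Router A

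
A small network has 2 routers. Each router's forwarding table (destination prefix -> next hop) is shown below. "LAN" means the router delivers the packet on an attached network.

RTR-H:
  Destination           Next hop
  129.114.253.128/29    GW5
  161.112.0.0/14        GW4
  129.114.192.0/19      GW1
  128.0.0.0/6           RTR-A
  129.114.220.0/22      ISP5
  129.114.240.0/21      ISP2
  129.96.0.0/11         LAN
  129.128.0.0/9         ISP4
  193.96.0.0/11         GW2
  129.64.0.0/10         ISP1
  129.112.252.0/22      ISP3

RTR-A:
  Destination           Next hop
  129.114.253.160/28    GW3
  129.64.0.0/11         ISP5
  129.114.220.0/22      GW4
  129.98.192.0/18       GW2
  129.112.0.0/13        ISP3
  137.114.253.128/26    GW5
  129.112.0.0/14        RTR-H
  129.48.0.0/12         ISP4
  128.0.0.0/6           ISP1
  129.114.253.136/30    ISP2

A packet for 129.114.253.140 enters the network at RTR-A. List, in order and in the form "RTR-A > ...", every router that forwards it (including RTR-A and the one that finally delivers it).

RTR-A > RTR-H

At RTR-A: longest match for 129.114.253.140 is 129.112.0.0/14 -> RTR-H
At RTR-H: longest match for 129.114.253.140 is 129.96.0.0/11 -> LAN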